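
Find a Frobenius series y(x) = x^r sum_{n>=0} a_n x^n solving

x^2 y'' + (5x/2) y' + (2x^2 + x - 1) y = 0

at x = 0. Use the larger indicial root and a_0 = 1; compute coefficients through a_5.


Write in Frobenius form y'' + (p(x)/x) y' + (q(x)/x^2) y = 0:
  p(x) = 5/2,  q(x) = 2x^2 + x - 1.
Indicial equation: r(r-1) + (5/2) r + (-1) = 0 -> roots r_1 = 1/2, r_2 = -2.
Take r = r_1 = 1/2. Let y(x) = x^r sum_{n>=0} a_n x^n with a_0 = 1.
Substitute y = x^r sum a_n x^n and match x^{r+n}. The recurrence is
  D(n) a_n + 1 a_{n-1} + 2 a_{n-2} = 0,  where D(n) = (r+n)(r+n-1) + (5/2)(r+n) + (-1).
  a_n = [-1 a_{n-1} - 2 a_{n-2}] / D(n).
Since the indicial polynomial factors as (r - r_1)(r - r_2), D(n) = (r_1 + n - r_1)(r_1 + n - r_2) = n(n + 5/2).
Evaluating step by step (a_0 = 1):
  n = 1: D(1) = 1(1 + 5/2) = 7/2; numerator = -1(1) = -1; a_1 = (-1)/(7/2) = -2/7
  n = 2: D(2) = 2(2 + 5/2) = 9; numerator = -1(-2/7) - 2(1) = -12/7; a_2 = (-12/7)/(9) = -4/21
  n = 3: D(3) = 3(3 + 5/2) = 33/2; numerator = -1(-4/21) - 2(-2/7) = 16/21; a_3 = (16/21)/(33/2) = 32/693
  n = 4: D(4) = 4(4 + 5/2) = 26; numerator = -1(32/693) - 2(-4/21) = 232/693; a_4 = (232/693)/(26) = 116/9009
  n = 5: D(5) = 5(5 + 5/2) = 75/2; numerator = -1(116/9009) - 2(32/693) = -316/3003; a_5 = (-316/3003)/(75/2) = -632/225225

r = 1/2; a_0 = 1; a_1 = -2/7; a_2 = -4/21; a_3 = 32/693; a_4 = 116/9009; a_5 = -632/225225


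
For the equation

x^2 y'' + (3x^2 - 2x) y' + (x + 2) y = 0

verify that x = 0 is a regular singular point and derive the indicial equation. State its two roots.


Divide by x^2 to reach normal form y'' + P_1(x) y' + P_2(x) y = 0 with P_1(x) = 3 - 2/x and P_2(x) = 1/x + 2/x^2.
x = 0 is a singular point because the y'-coefficient 3 - 2/x has a pole at x = 0 and the y-coefficient 1/x + 2/x^2 has a pole at x = 0.
It is a regular singular point because x P_1(x) = p(x) = 3x - 2 and x^2 P_2(x) = q(x) = x + 2 are polynomials, hence analytic at x = 0.
p(0) = -2,  q(0) = 2.
Indicial equation: r(r-1) + p(0) r + q(0) = 0, i.e. r^2 + (p(0) - 1) r + q(0) = 0, i.e. r^2 - 3 r + 2 = 0.
Discriminant: (-3)^2 - 4(2) = 1, so r = (3 ± 1)/2.
Solving: r_1 = 2, r_2 = 1.

indicial: r^2 - 3 r + 2 = 0; roots r_1 = 2, r_2 = 1


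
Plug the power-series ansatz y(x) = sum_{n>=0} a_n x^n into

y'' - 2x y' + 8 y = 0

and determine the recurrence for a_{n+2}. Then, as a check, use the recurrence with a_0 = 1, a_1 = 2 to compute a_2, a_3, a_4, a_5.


Substitute y = sum_n a_n x^n.
y''(x) has coefficient (n+2)(n+1) a_{n+2} at x^n;
-2 x y'(x) has coefficient -2 n a_n at x^n (shift);
8 y(x) has coefficient 8 a_n at x^n.
Matching x^n: (n+2)(n+1) a_{n+2} + (-2n + 8) a_n = 0.
Thus a_{n+2} = (2n - 8) / ((n+1)(n+2)) * a_n.

Check with a_0 = 1, a_1 = 2 (apply the recurrence for n = 0, 1, 2, 3): a_0 = 1, a_1 = 2, a_2 = -4, a_3 = -2, a_4 = 4/3, a_5 = 1/5.

a_(n+2) = (2n - 8) / ((n+1)(n+2)) * a_n; check: a_0 = 1, a_1 = 2, a_2 = -4, a_3 = -2, a_4 = 4/3, a_5 = 1/5


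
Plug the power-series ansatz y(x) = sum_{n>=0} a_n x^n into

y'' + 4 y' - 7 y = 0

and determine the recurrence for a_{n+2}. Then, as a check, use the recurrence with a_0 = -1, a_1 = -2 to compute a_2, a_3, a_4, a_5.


Substitute y = sum_n a_n x^n.
y''(x) has coefficient (n+2)(n+1) a_{n+2} at x^n;
4 y'(x) has coefficient 4 (n+1) a_{n+1} at x^n;
-7 y(x) has coefficient -7 a_n at x^n.
Matching x^n: (n+2)(n+1) a_{n+2} + 4 (n+1) a_{n+1} - 7 a_n = 0.
Thus a_{n+2} = [-4 (n+1) a_{n+1} + 7 a_n] / ((n+1)(n+2)).

Check with a_0 = -1, a_1 = -2 (apply the recurrence for n = 0, 1, 2, 3): a_0 = -1, a_1 = -2, a_2 = 1/2, a_3 = -3, a_4 = 79/24, a_5 = -221/60.

a_(n+2) = [-4 (n+1) a_(n+1) + 7 a_n] / ((n+1)(n+2)); check: a_0 = -1, a_1 = -2, a_2 = 1/2, a_3 = -3, a_4 = 79/24, a_5 = -221/60


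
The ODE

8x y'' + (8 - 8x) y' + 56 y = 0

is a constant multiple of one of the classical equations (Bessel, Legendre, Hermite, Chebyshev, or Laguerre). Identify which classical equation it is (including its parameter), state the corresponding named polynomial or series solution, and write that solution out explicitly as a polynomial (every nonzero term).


All three coefficients share the factor 8; dividing through by 8 gives  x y'' + (1 - x) y' + 7 y = 0.
This matches the Laguerre equation x y'' + (1 - x) y' + n y = 0 with n = 7; the polynomial solution is L_7(x).
With y = sum_k a_k x^k, matching x^k gives (k+1)k a_{k+1} + (k+1) a_{k+1} - k a_k + n a_k = 0, i.e. (k+1)^2 a_{k+1} = (k - n) a_k = (k - 7) a_k. The right side vanishes at k = 7, so the series terminates at degree 7.
Standard normalization L_n(0) = 1 gives a_0 = 1. Work upward with a_{k+1} = (k - 7) a_k / (k+1)^2:
  a_1 = (0 - 7)(1) / 1^2 = -7/1 = -7
  a_2 = (1 - 7)(-7) / 2^2 = 42/4 = 21/2
  a_3 = (2 - 7)(21/2) / 3^2 = (-105/2)/9 = -35/6
  a_4 = (3 - 7)(-35/6) / 4^2 = (70/3)/16 = 35/24
  a_5 = (4 - 7)(35/24) / 5^2 = (-35/8)/25 = -7/40
  a_6 = (5 - 7)(-7/40) / 6^2 = (7/20)/36 = 7/720
  a_7 = (6 - 7)(7/720) / 7^2 = (-7/720)/49 = -1/5040
Hence L_7(x) = -x^7/5040 + 7 x^6/720 - 7 x^5/40 + 35 x^4/24 - 35 x^3/6 + 21 x^2/2 - 7 x + 1.

L_7(x); series = -x^7/5040 + 7 x^6/720 - 7 x^5/40 + 35 x^4/24 - 35 x^3/6 + 21 x^2/2 - 7 x + 1


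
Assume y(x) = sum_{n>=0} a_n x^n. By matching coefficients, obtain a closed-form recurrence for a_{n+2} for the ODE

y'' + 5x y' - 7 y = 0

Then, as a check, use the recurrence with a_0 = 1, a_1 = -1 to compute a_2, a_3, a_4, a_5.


Substitute y = sum_n a_n x^n.
y''(x) has coefficient (n+2)(n+1) a_{n+2} at x^n;
5 x y'(x) has coefficient 5 n a_n at x^n (shift);
-7 y(x) has coefficient -7 a_n at x^n.
Matching x^n: (n+2)(n+1) a_{n+2} + (5n - 7) a_n = 0.
Thus a_{n+2} = (-5n + 7) / ((n+1)(n+2)) * a_n.

Check with a_0 = 1, a_1 = -1 (apply the recurrence for n = 0, 1, 2, 3): a_0 = 1, a_1 = -1, a_2 = 7/2, a_3 = -1/3, a_4 = -7/8, a_5 = 2/15.

a_(n+2) = (-5n + 7) / ((n+1)(n+2)) * a_n; check: a_0 = 1, a_1 = -1, a_2 = 7/2, a_3 = -1/3, a_4 = -7/8, a_5 = 2/15


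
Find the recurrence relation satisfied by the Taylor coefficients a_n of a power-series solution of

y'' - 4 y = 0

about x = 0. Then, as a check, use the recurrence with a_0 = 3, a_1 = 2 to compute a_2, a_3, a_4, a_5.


Substitute y = sum_n a_n x^n into y'' + (const) y = 0.
y''(x) = sum_{n>=0} (n+2)(n+1) a_{n+2} x^n.
The ODE becomes sum_n [(n+2)(n+1) a_{n+2} - 4 a_n] x^n = 0.
Setting each coefficient to zero gives the recurrence:
  (n+2)(n+1) a_{n+2} - 4 a_n = 0,
  a_{n+2} = 4 / ((n+1)(n+2)) a_n.

Check with a_0 = 3, a_1 = 2 (apply the recurrence for n = 0, 1, 2, 3): a_0 = 3, a_1 = 2, a_2 = 6, a_3 = 4/3, a_4 = 2, a_5 = 4/15.

a_{n+2} = 4/((n+1)(n+2)) * a_n; check: a_0 = 3, a_1 = 2, a_2 = 6, a_3 = 4/3, a_4 = 2, a_5 = 4/15


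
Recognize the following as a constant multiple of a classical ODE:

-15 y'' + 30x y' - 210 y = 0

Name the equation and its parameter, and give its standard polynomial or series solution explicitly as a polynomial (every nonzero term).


All three coefficients share the factor -15; dividing through by -15 gives  y'' - 2x y' + 14 y = 0.
This matches the Hermite equation y'' - 2x y' + 2n y = 0 with 2n = 14, so n = 7; the polynomial solution is H_7(x).
With y = sum_k a_k x^k, matching x^k gives (k+2)(k+1) a_{k+2} = 2(k - n) a_k = 2(k - 7) a_k. The right side vanishes at k = 7, so the series with the parity of 7 terminates at degree 7.
Standard normalization: leading coefficient of H_n is 2^n, so a_7 = 2^7 = 128. Work downward with a_k = (k+1)(k+2) a_{k+2} / (2(k - n)):
  a_5 = (6)(7)(128) / (2(5 - 7)) = 5376/(-4) = -1344
  a_3 = (4)(5)(-1344) / (2(3 - 7)) = -26880/(-8) = 3360
  a_1 = (2)(3)(3360) / (2(1 - 7)) = 20160/(-12) = -1680
Hence H_7(x) = 128 x^7 - 1344 x^5 + 3360 x^3 - 1680 x.

H_7(x); series = 128 x^7 - 1344 x^5 + 3360 x^3 - 1680 x


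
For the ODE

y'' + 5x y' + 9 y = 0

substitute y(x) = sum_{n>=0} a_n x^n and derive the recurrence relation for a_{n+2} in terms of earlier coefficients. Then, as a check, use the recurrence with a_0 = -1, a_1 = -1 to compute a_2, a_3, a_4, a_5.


Substitute y = sum_n a_n x^n.
y''(x) has coefficient (n+2)(n+1) a_{n+2} at x^n;
5 x y'(x) has coefficient 5 n a_n at x^n (shift);
9 y(x) has coefficient 9 a_n at x^n.
Matching x^n: (n+2)(n+1) a_{n+2} + (5n + 9) a_n = 0.
Thus a_{n+2} = (-5n - 9) / ((n+1)(n+2)) * a_n.

Check with a_0 = -1, a_1 = -1 (apply the recurrence for n = 0, 1, 2, 3): a_0 = -1, a_1 = -1, a_2 = 9/2, a_3 = 7/3, a_4 = -57/8, a_5 = -14/5.

a_(n+2) = (-5n - 9) / ((n+1)(n+2)) * a_n; check: a_0 = -1, a_1 = -1, a_2 = 9/2, a_3 = 7/3, a_4 = -57/8, a_5 = -14/5


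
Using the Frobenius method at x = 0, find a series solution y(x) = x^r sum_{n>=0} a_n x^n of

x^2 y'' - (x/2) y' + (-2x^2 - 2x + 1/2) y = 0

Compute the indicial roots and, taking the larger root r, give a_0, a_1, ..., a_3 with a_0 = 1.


Write in Frobenius form y'' + (p(x)/x) y' + (q(x)/x^2) y = 0:
  p(x) = -1/2,  q(x) = -2x^2 - 2x + 1/2.
Indicial equation: r(r-1) + (-1/2) r + (1/2) = 0 -> roots r_1 = 1, r_2 = 1/2.
Take r = r_1 = 1. Let y(x) = x^r sum_{n>=0} a_n x^n with a_0 = 1.
Substitute y = x^r sum a_n x^n and match x^{r+n}. The recurrence is
  D(n) a_n - 2 a_{n-1} - 2 a_{n-2} = 0,  where D(n) = (r+n)(r+n-1) + (-1/2)(r+n) + (1/2).
  a_n = [2 a_{n-1} + 2 a_{n-2}] / D(n).
Since the indicial polynomial factors as (r - r_1)(r - r_2), D(n) = (r_1 + n - r_1)(r_1 + n - r_2) = n(n + 1/2).
Evaluating step by step (a_0 = 1):
  n = 1: D(1) = 1(1 + 1/2) = 3/2; numerator = 2(1) = 2; a_1 = (2)/(3/2) = 4/3
  n = 2: D(2) = 2(2 + 1/2) = 5; numerator = 2(4/3) + 2(1) = 14/3; a_2 = (14/3)/(5) = 14/15
  n = 3: D(3) = 3(3 + 1/2) = 21/2; numerator = 2(14/15) + 2(4/3) = 68/15; a_3 = (68/15)/(21/2) = 136/315

r = 1; a_0 = 1; a_1 = 4/3; a_2 = 14/15; a_3 = 136/315


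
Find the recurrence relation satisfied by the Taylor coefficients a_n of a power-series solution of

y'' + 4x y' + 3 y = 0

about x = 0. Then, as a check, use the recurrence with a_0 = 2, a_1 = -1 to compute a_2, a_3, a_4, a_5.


Substitute y = sum_n a_n x^n.
y''(x) has coefficient (n+2)(n+1) a_{n+2} at x^n;
4 x y'(x) has coefficient 4 n a_n at x^n (shift);
3 y(x) has coefficient 3 a_n at x^n.
Matching x^n: (n+2)(n+1) a_{n+2} + (4n + 3) a_n = 0.
Thus a_{n+2} = (-4n - 3) / ((n+1)(n+2)) * a_n.

Check with a_0 = 2, a_1 = -1 (apply the recurrence for n = 0, 1, 2, 3): a_0 = 2, a_1 = -1, a_2 = -3, a_3 = 7/6, a_4 = 11/4, a_5 = -7/8.

a_(n+2) = (-4n - 3) / ((n+1)(n+2)) * a_n; check: a_0 = 2, a_1 = -1, a_2 = -3, a_3 = 7/6, a_4 = 11/4, a_5 = -7/8


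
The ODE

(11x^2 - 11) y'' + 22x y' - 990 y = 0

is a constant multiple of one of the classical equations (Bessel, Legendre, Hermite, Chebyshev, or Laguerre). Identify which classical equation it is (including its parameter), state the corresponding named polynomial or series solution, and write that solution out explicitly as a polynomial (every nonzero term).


All three coefficients share the factor -11; dividing through by -11 gives  (1 - x^2) y'' - 2x y' + 90 y = 0.
This matches the Legendre equation (1 - x^2) y'' - 2x y' + n(n+1) y = 0 (note the -2x y' term) with n(n+1) = 90, so n = 9; the polynomial solution is P_9(x).
With y = sum_k a_k x^k, matching x^k gives (k+2)(k+1) a_{k+2} = [k(k+1) - n(n+1)] a_k = (k - 9)(k + 10) a_k. The right side vanishes at k = 9, so the series with the parity of 9 terminates at degree 9.
Standard normalization (P_n(1) = 1): leading coefficient (2n)!/(2^n (n!)^2) = 6402373705728000/(512*131681894400) = 12155/128, so a_9 = 12155/128. Work downward with a_k = (k+1)(k+2) a_{k+2} / ((k - 9)(k + 10)):
  a_7 = (8)(9)(12155/128) / ((7 - 9)(7 + 10)) = (109395/16)/(-34) = -6435/32
  a_5 = (6)(7)(-6435/32) / ((5 - 9)(5 + 10)) = (-135135/16)/(-60) = 9009/64
  a_3 = (4)(5)(9009/64) / ((3 - 9)(3 + 10)) = (45045/16)/(-78) = -1155/32
  a_1 = (2)(3)(-1155/32) / ((1 - 9)(1 + 10)) = (-3465/16)/(-88) = 315/128
Hence P_9(x) = 12155 x^9/128 - 6435 x^7/32 + 9009 x^5/64 - 1155 x^3/32 + 315 x/128.

P_9(x); series = 12155 x^9/128 - 6435 x^7/32 + 9009 x^5/64 - 1155 x^3/32 + 315 x/128


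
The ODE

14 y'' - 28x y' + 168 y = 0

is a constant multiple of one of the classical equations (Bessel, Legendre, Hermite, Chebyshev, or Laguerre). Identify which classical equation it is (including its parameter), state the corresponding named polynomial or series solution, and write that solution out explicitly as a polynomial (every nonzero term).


All three coefficients share the factor 14; dividing through by 14 gives  y'' - 2x y' + 12 y = 0.
This matches the Hermite equation y'' - 2x y' + 2n y = 0 with 2n = 12, so n = 6; the polynomial solution is H_6(x).
With y = sum_k a_k x^k, matching x^k gives (k+2)(k+1) a_{k+2} = 2(k - n) a_k = 2(k - 6) a_k. The right side vanishes at k = 6, so the series with the parity of 6 terminates at degree 6.
Standard normalization: leading coefficient of H_n is 2^n, so a_6 = 2^6 = 64. Work downward with a_k = (k+1)(k+2) a_{k+2} / (2(k - n)):
  a_4 = (5)(6)(64) / (2(4 - 6)) = 1920/(-4) = -480
  a_2 = (3)(4)(-480) / (2(2 - 6)) = -5760/(-8) = 720
  a_0 = (1)(2)(720) / (2(0 - 6)) = 1440/(-12) = -120
Hence H_6(x) = 64 x^6 - 480 x^4 + 720 x^2 - 120.

H_6(x); series = 64 x^6 - 480 x^4 + 720 x^2 - 120


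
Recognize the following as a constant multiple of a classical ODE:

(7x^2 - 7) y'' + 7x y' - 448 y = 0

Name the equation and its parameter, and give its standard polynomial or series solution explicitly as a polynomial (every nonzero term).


All three coefficients share the factor -7; dividing through by -7 gives  (1 - x^2) y'' - x y' + 64 y = 0.
This matches the Chebyshev equation (1 - x^2) y'' - x y' + n^2 y = 0 (note the -x y' term, not -2x y') with n^2 = 64, so n = 8; the polynomial solution is T_8(x).
With y = sum_k a_k x^k, matching x^k gives (k+2)(k+1) a_{k+2} = (k^2 - n^2) a_k = (k - 8)(k + 8) a_k. The right side vanishes at k = 8, so the series with the parity of 8 terminates at degree 8.
Standard normalization: leading coefficient of T_n is 2^(n-1), so a_8 = 2^7 = 128. Work downward with a_k = (k+1)(k+2) a_{k+2} / ((k - 8)(k + 8)):
  a_6 = (7)(8)(128) / ((6 - 8)(6 + 8)) = 7168/(-28) = -256
  a_4 = (5)(6)(-256) / ((4 - 8)(4 + 8)) = -7680/(-48) = 160
  a_2 = (3)(4)(160) / ((2 - 8)(2 + 8)) = 1920/(-60) = -32
  a_0 = (1)(2)(-32) / ((0 - 8)(0 + 8)) = -64/(-64) = 1
Hence T_8(x) = 128 x^8 - 256 x^6 + 160 x^4 - 32 x^2 + 1.

T_8(x); series = 128 x^8 - 256 x^6 + 160 x^4 - 32 x^2 + 1


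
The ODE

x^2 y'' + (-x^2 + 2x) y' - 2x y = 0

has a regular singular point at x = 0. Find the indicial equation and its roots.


Divide by x^2 to reach normal form y'' + P_1(x) y' + P_2(x) y = 0 with P_1(x) = -1 + 2/x and P_2(x) = -2/x.
x = 0 is a singular point because the y'-coefficient -1 + 2/x has a pole at x = 0 and the y-coefficient -2/x has a pole at x = 0.
It is a regular singular point because x P_1(x) = p(x) = 2 - x and x^2 P_2(x) = q(x) = -2x are polynomials, hence analytic at x = 0.
p(0) = 2,  q(0) = 0.
Indicial equation: r(r-1) + p(0) r + q(0) = 0, i.e. r^2 + (p(0) - 1) r + q(0) = 0, i.e. r^2 + 1 r = 0.
Discriminant: (1)^2 - 4(0) = 1, so r = (-1 ± 1)/2.
Solving: r_1 = 0, r_2 = -1.

indicial: r^2 + 1 r = 0; roots r_1 = 0, r_2 = -1


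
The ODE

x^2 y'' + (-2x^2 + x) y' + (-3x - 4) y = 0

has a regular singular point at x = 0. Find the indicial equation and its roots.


Divide by x^2 to reach normal form y'' + P_1(x) y' + P_2(x) y = 0 with P_1(x) = -2 + 1/x and P_2(x) = -3/x - 4/x^2.
x = 0 is a singular point because the y'-coefficient -2 + 1/x has a pole at x = 0 and the y-coefficient -3/x - 4/x^2 has a pole at x = 0.
It is a regular singular point because x P_1(x) = p(x) = 1 - 2x and x^2 P_2(x) = q(x) = -3x - 4 are polynomials, hence analytic at x = 0.
p(0) = 1,  q(0) = -4.
Indicial equation: r(r-1) + p(0) r + q(0) = 0, i.e. r^2 + (p(0) - 1) r + q(0) = 0, i.e. r^2 - 4 = 0.
Discriminant: (0)^2 - 4(-4) = 16, so r = (0 ± 4)/2.
Solving: r_1 = 2, r_2 = -2.

indicial: r^2 - 4 = 0; roots r_1 = 2, r_2 = -2


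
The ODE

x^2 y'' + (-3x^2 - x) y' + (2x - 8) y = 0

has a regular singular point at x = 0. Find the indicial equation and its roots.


Divide by x^2 to reach normal form y'' + P_1(x) y' + P_2(x) y = 0 with P_1(x) = -3 - 1/x and P_2(x) = 2/x - 8/x^2.
x = 0 is a singular point because the y'-coefficient -3 - 1/x has a pole at x = 0 and the y-coefficient 2/x - 8/x^2 has a pole at x = 0.
It is a regular singular point because x P_1(x) = p(x) = -3x - 1 and x^2 P_2(x) = q(x) = 2x - 8 are polynomials, hence analytic at x = 0.
p(0) = -1,  q(0) = -8.
Indicial equation: r(r-1) + p(0) r + q(0) = 0, i.e. r^2 + (p(0) - 1) r + q(0) = 0, i.e. r^2 - 2 r - 8 = 0.
Discriminant: (-2)^2 - 4(-8) = 36, so r = (2 ± 6)/2.
Solving: r_1 = 4, r_2 = -2.

indicial: r^2 - 2 r - 8 = 0; roots r_1 = 4, r_2 = -2


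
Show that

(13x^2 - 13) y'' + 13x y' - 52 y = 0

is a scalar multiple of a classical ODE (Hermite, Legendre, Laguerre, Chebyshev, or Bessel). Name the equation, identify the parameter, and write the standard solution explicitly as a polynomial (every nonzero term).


All three coefficients share the factor -13; dividing through by -13 gives  (1 - x^2) y'' - x y' + 4 y = 0.
This matches the Chebyshev equation (1 - x^2) y'' - x y' + n^2 y = 0 (note the -x y' term, not -2x y') with n^2 = 4, so n = 2; the polynomial solution is T_2(x).
With y = sum_k a_k x^k, matching x^k gives (k+2)(k+1) a_{k+2} = (k^2 - n^2) a_k = (k - 2)(k + 2) a_k. The right side vanishes at k = 2, so the series with the parity of 2 terminates at degree 2.
Standard normalization: leading coefficient of T_n is 2^(n-1), so a_2 = 2^1 = 2. Work downward with a_k = (k+1)(k+2) a_{k+2} / ((k - 2)(k + 2)):
  a_0 = (1)(2)(2) / ((0 - 2)(0 + 2)) = 4/(-4) = -1
Hence T_2(x) = 2 x^2 - 1.

T_2(x); series = 2 x^2 - 1


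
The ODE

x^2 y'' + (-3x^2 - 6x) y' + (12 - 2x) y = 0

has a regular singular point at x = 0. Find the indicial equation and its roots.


Divide by x^2 to reach normal form y'' + P_1(x) y' + P_2(x) y = 0 with P_1(x) = -3 - 6/x and P_2(x) = -2/x + 12/x^2.
x = 0 is a singular point because the y'-coefficient -3 - 6/x has a pole at x = 0 and the y-coefficient -2/x + 12/x^2 has a pole at x = 0.
It is a regular singular point because x P_1(x) = p(x) = -3x - 6 and x^2 P_2(x) = q(x) = 12 - 2x are polynomials, hence analytic at x = 0.
p(0) = -6,  q(0) = 12.
Indicial equation: r(r-1) + p(0) r + q(0) = 0, i.e. r^2 + (p(0) - 1) r + q(0) = 0, i.e. r^2 - 7 r + 12 = 0.
Discriminant: (-7)^2 - 4(12) = 1, so r = (7 ± 1)/2.
Solving: r_1 = 4, r_2 = 3.

indicial: r^2 - 7 r + 12 = 0; roots r_1 = 4, r_2 = 3


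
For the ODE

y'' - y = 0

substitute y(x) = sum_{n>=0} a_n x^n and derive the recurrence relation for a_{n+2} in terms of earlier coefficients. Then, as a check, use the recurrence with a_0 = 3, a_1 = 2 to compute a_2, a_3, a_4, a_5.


Substitute y = sum_n a_n x^n into y'' + (const) y = 0.
y''(x) = sum_{n>=0} (n+2)(n+1) a_{n+2} x^n.
The ODE becomes sum_n [(n+2)(n+1) a_{n+2} - 1 a_n] x^n = 0.
Setting each coefficient to zero gives the recurrence:
  (n+2)(n+1) a_{n+2} - 1 a_n = 0,
  a_{n+2} = 1 / ((n+1)(n+2)) a_n.

Check with a_0 = 3, a_1 = 2 (apply the recurrence for n = 0, 1, 2, 3): a_0 = 3, a_1 = 2, a_2 = 3/2, a_3 = 1/3, a_4 = 1/8, a_5 = 1/60.

a_{n+2} = 1/((n+1)(n+2)) * a_n; check: a_0 = 3, a_1 = 2, a_2 = 3/2, a_3 = 1/3, a_4 = 1/8, a_5 = 1/60


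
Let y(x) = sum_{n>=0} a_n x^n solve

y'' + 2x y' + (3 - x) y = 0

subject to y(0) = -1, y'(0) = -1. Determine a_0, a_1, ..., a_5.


Ansatz: y(x) = sum_{n>=0} a_n x^n, so y'(x) = sum_{n>=1} n a_n x^(n-1) and y''(x) = sum_{n>=2} n(n-1) a_n x^(n-2).
Substitute into P(x) y'' + Q(x) y' + R(x) y = 0 with P(x) = 1, Q(x) = 2x, R(x) = 3 - x, and match powers of x.
Initial conditions: a_0 = -1, a_1 = -1.
Setting the coefficient of each power of x to zero and solving order by order (substituting the coefficients already found):
  x^0: 2 a_2 + 3 a_0 = 0  ->  2 a_2 = -3 a_0 = 3  ->  a_2 = 3/2
  x^1: 6 a_3 + 5 a_1 - a_0 = 0  ->  6 a_3 = -5 a_1 + a_0 = 4  ->  a_3 = 2/3
  x^2: 12 a_4 + 7 a_2 - a_1 = 0  ->  12 a_4 = -7 a_2 + a_1 = -23/2  ->  a_4 = -23/24
  x^3: 20 a_5 + 9 a_3 - a_2 = 0  ->  20 a_5 = -9 a_3 + a_2 = -9/2  ->  a_5 = -9/40
Truncated series: y(x) = -1 - x + (3/2) x^2 + (2/3) x^3 - (23/24) x^4 - (9/40) x^5 + O(x^6).

a_0 = -1; a_1 = -1; a_2 = 3/2; a_3 = 2/3; a_4 = -23/24; a_5 = -9/40


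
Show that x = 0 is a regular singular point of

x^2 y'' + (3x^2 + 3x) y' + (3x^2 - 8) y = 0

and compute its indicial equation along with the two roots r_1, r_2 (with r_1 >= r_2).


Divide by x^2 to reach normal form y'' + P_1(x) y' + P_2(x) y = 0 with P_1(x) = 3 + 3/x and P_2(x) = 3 - 8/x^2.
x = 0 is a singular point because the y'-coefficient 3 + 3/x has a pole at x = 0 and the y-coefficient 3 - 8/x^2 has a pole at x = 0.
It is a regular singular point because x P_1(x) = p(x) = 3x + 3 and x^2 P_2(x) = q(x) = 3x^2 - 8 are polynomials, hence analytic at x = 0.
p(0) = 3,  q(0) = -8.
Indicial equation: r(r-1) + p(0) r + q(0) = 0, i.e. r^2 + (p(0) - 1) r + q(0) = 0, i.e. r^2 + 2 r - 8 = 0.
Discriminant: (2)^2 - 4(-8) = 36, so r = (-2 ± 6)/2.
Solving: r_1 = 2, r_2 = -4.

indicial: r^2 + 2 r - 8 = 0; roots r_1 = 2, r_2 = -4


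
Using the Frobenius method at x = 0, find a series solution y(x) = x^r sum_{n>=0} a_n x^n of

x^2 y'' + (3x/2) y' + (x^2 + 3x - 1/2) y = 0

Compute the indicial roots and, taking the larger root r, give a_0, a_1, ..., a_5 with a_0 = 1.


Write in Frobenius form y'' + (p(x)/x) y' + (q(x)/x^2) y = 0:
  p(x) = 3/2,  q(x) = x^2 + 3x - 1/2.
Indicial equation: r(r-1) + (3/2) r + (-1/2) = 0 -> roots r_1 = 1/2, r_2 = -1.
Take r = r_1 = 1/2. Let y(x) = x^r sum_{n>=0} a_n x^n with a_0 = 1.
Substitute y = x^r sum a_n x^n and match x^{r+n}. The recurrence is
  D(n) a_n + 3 a_{n-1} + 1 a_{n-2} = 0,  where D(n) = (r+n)(r+n-1) + (3/2)(r+n) + (-1/2).
  a_n = [-3 a_{n-1} - 1 a_{n-2}] / D(n).
Since the indicial polynomial factors as (r - r_1)(r - r_2), D(n) = (r_1 + n - r_1)(r_1 + n - r_2) = n(n + 3/2).
Evaluating step by step (a_0 = 1):
  n = 1: D(1) = 1(1 + 3/2) = 5/2; numerator = -3(1) = -3; a_1 = (-3)/(5/2) = -6/5
  n = 2: D(2) = 2(2 + 3/2) = 7; numerator = -3(-6/5) - 1(1) = 13/5; a_2 = (13/5)/(7) = 13/35
  n = 3: D(3) = 3(3 + 3/2) = 27/2; numerator = -3(13/35) - 1(-6/5) = 3/35; a_3 = (3/35)/(27/2) = 2/315
  n = 4: D(4) = 4(4 + 3/2) = 22; numerator = -3(2/315) - 1(13/35) = -41/105; a_4 = (-41/105)/(22) = -41/2310
  n = 5: D(5) = 5(5 + 3/2) = 65/2; numerator = -3(-41/2310) - 1(2/315) = 65/1386; a_5 = (65/1386)/(65/2) = 1/693

r = 1/2; a_0 = 1; a_1 = -6/5; a_2 = 13/35; a_3 = 2/315; a_4 = -41/2310; a_5 = 1/693


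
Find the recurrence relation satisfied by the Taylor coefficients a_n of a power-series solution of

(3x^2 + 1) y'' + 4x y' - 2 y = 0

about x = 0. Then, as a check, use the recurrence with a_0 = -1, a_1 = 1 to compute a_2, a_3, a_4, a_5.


Substitute y = sum_n a_n x^n.
(1 + 3 x^2) y'' contributes (n+2)(n+1) a_{n+2} + 3 n(n-1) a_n at x^n.
4 x y'(x) contributes 4 n a_n at x^n.
-2 y(x) contributes -2 a_n at x^n.
Matching x^n: (n+2)(n+1) a_{n+2} + (3 n(n-1) + 4 n - 2) a_n = 0.
Thus a_{n+2} = (-3 n(n-1) - 4 n + 2) / ((n+1)(n+2)) * a_n.

Check with a_0 = -1, a_1 = 1 (apply the recurrence for n = 0, 1, 2, 3): a_0 = -1, a_1 = 1, a_2 = -1, a_3 = -1/3, a_4 = 1, a_5 = 7/15.

a_(n+2) = (-3 n(n-1) - 4 n + 2) / ((n+1)(n+2)) * a_n; check: a_0 = -1, a_1 = 1, a_2 = -1, a_3 = -1/3, a_4 = 1, a_5 = 7/15


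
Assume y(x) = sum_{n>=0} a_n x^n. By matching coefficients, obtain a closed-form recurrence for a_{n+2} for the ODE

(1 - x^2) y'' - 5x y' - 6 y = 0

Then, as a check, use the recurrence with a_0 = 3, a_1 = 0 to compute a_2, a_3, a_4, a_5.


Substitute y = sum_n a_n x^n.
(1 - 1 x^2) y'' contributes (n+2)(n+1) a_{n+2} - n(n-1) a_n at x^n.
-5 x y'(x) contributes -5 n a_n at x^n.
-6 y(x) contributes -6 a_n at x^n.
Matching x^n: (n+2)(n+1) a_{n+2} + (-n(n-1) - 5 n - 6) a_n = 0.
Thus a_{n+2} = (n(n-1) + 5 n + 6) / ((n+1)(n+2)) * a_n.

Check with a_0 = 3, a_1 = 0 (apply the recurrence for n = 0, 1, 2, 3): a_0 = 3, a_1 = 0, a_2 = 9, a_3 = 0, a_4 = 27/2, a_5 = 0.

a_(n+2) = (n(n-1) + 5 n + 6) / ((n+1)(n+2)) * a_n; check: a_0 = 3, a_1 = 0, a_2 = 9, a_3 = 0, a_4 = 27/2, a_5 = 0


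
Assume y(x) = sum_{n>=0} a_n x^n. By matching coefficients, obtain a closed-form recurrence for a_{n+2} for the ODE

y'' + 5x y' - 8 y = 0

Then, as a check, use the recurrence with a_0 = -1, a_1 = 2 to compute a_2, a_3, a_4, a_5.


Substitute y = sum_n a_n x^n.
y''(x) has coefficient (n+2)(n+1) a_{n+2} at x^n;
5 x y'(x) has coefficient 5 n a_n at x^n (shift);
-8 y(x) has coefficient -8 a_n at x^n.
Matching x^n: (n+2)(n+1) a_{n+2} + (5n - 8) a_n = 0.
Thus a_{n+2} = (-5n + 8) / ((n+1)(n+2)) * a_n.

Check with a_0 = -1, a_1 = 2 (apply the recurrence for n = 0, 1, 2, 3): a_0 = -1, a_1 = 2, a_2 = -4, a_3 = 1, a_4 = 2/3, a_5 = -7/20.

a_(n+2) = (-5n + 8) / ((n+1)(n+2)) * a_n; check: a_0 = -1, a_1 = 2, a_2 = -4, a_3 = 1, a_4 = 2/3, a_5 = -7/20


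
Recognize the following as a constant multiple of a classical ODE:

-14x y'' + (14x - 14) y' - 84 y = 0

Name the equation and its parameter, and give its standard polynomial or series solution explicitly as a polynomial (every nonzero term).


All three coefficients share the factor -14; dividing through by -14 gives  x y'' + (1 - x) y' + 6 y = 0.
This matches the Laguerre equation x y'' + (1 - x) y' + n y = 0 with n = 6; the polynomial solution is L_6(x).
With y = sum_k a_k x^k, matching x^k gives (k+1)k a_{k+1} + (k+1) a_{k+1} - k a_k + n a_k = 0, i.e. (k+1)^2 a_{k+1} = (k - n) a_k = (k - 6) a_k. The right side vanishes at k = 6, so the series terminates at degree 6.
Standard normalization L_n(0) = 1 gives a_0 = 1. Work upward with a_{k+1} = (k - 6) a_k / (k+1)^2:
  a_1 = (0 - 6)(1) / 1^2 = -6/1 = -6
  a_2 = (1 - 6)(-6) / 2^2 = 30/4 = 15/2
  a_3 = (2 - 6)(15/2) / 3^2 = -30/9 = -10/3
  a_4 = (3 - 6)(-10/3) / 4^2 = 10/16 = 5/8
  a_5 = (4 - 6)(5/8) / 5^2 = (-5/4)/25 = -1/20
  a_6 = (5 - 6)(-1/20) / 6^2 = (1/20)/36 = 1/720
Hence L_6(x) = x^6/720 - x^5/20 + 5 x^4/8 - 10 x^3/3 + 15 x^2/2 - 6 x + 1.

L_6(x); series = x^6/720 - x^5/20 + 5 x^4/8 - 10 x^3/3 + 15 x^2/2 - 6 x + 1


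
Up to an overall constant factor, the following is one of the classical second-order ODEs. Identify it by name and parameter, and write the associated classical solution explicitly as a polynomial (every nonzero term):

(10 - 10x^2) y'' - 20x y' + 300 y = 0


All three coefficients share the factor 10; dividing through by 10 gives  (1 - x^2) y'' - 2x y' + 30 y = 0.
This matches the Legendre equation (1 - x^2) y'' - 2x y' + n(n+1) y = 0 (note the -2x y' term) with n(n+1) = 30, so n = 5; the polynomial solution is P_5(x).
With y = sum_k a_k x^k, matching x^k gives (k+2)(k+1) a_{k+2} = [k(k+1) - n(n+1)] a_k = (k - 5)(k + 6) a_k. The right side vanishes at k = 5, so the series with the parity of 5 terminates at degree 5.
Standard normalization (P_n(1) = 1): leading coefficient (2n)!/(2^n (n!)^2) = 3628800/(32*14400) = 63/8, so a_5 = 63/8. Work downward with a_k = (k+1)(k+2) a_{k+2} / ((k - 5)(k + 6)):
  a_3 = (4)(5)(63/8) / ((3 - 5)(3 + 6)) = (315/2)/(-18) = -35/4
  a_1 = (2)(3)(-35/4) / ((1 - 5)(1 + 6)) = (-105/2)/(-28) = 15/8
Hence P_5(x) = 63 x^5/8 - 35 x^3/4 + 15 x/8.

P_5(x); series = 63 x^5/8 - 35 x^3/4 + 15 x/8


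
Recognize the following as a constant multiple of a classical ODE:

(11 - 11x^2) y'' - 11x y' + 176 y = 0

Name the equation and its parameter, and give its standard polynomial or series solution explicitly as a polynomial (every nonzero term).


All three coefficients share the factor 11; dividing through by 11 gives  (1 - x^2) y'' - x y' + 16 y = 0.
This matches the Chebyshev equation (1 - x^2) y'' - x y' + n^2 y = 0 (note the -x y' term, not -2x y') with n^2 = 16, so n = 4; the polynomial solution is T_4(x).
With y = sum_k a_k x^k, matching x^k gives (k+2)(k+1) a_{k+2} = (k^2 - n^2) a_k = (k - 4)(k + 4) a_k. The right side vanishes at k = 4, so the series with the parity of 4 terminates at degree 4.
Standard normalization: leading coefficient of T_n is 2^(n-1), so a_4 = 2^3 = 8. Work downward with a_k = (k+1)(k+2) a_{k+2} / ((k - 4)(k + 4)):
  a_2 = (3)(4)(8) / ((2 - 4)(2 + 4)) = 96/(-12) = -8
  a_0 = (1)(2)(-8) / ((0 - 4)(0 + 4)) = -16/(-16) = 1
Hence T_4(x) = 8 x^4 - 8 x^2 + 1.

T_4(x); series = 8 x^4 - 8 x^2 + 1


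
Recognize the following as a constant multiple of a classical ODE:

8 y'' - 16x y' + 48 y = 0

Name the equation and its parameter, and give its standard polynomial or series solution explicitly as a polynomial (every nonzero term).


All three coefficients share the factor 8; dividing through by 8 gives  y'' - 2x y' + 6 y = 0.
This matches the Hermite equation y'' - 2x y' + 2n y = 0 with 2n = 6, so n = 3; the polynomial solution is H_3(x).
With y = sum_k a_k x^k, matching x^k gives (k+2)(k+1) a_{k+2} = 2(k - n) a_k = 2(k - 3) a_k. The right side vanishes at k = 3, so the series with the parity of 3 terminates at degree 3.
Standard normalization: leading coefficient of H_n is 2^n, so a_3 = 2^3 = 8. Work downward with a_k = (k+1)(k+2) a_{k+2} / (2(k - n)):
  a_1 = (2)(3)(8) / (2(1 - 3)) = 48/(-4) = -12
Hence H_3(x) = 8 x^3 - 12 x.

H_3(x); series = 8 x^3 - 12 x


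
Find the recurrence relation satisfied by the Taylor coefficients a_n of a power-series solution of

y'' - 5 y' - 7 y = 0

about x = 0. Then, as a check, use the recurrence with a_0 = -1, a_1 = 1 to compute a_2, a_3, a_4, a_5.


Substitute y = sum_n a_n x^n.
y''(x) has coefficient (n+2)(n+1) a_{n+2} at x^n;
-5 y'(x) has coefficient -5 (n+1) a_{n+1} at x^n;
-7 y(x) has coefficient -7 a_n at x^n.
Matching x^n: (n+2)(n+1) a_{n+2} - 5 (n+1) a_{n+1} - 7 a_n = 0.
Thus a_{n+2} = [5 (n+1) a_{n+1} + 7 a_n] / ((n+1)(n+2)).

Check with a_0 = -1, a_1 = 1 (apply the recurrence for n = 0, 1, 2, 3): a_0 = -1, a_1 = 1, a_2 = -1, a_3 = -1/2, a_4 = -29/24, a_5 = -83/60.

a_(n+2) = [5 (n+1) a_(n+1) + 7 a_n] / ((n+1)(n+2)); check: a_0 = -1, a_1 = 1, a_2 = -1, a_3 = -1/2, a_4 = -29/24, a_5 = -83/60


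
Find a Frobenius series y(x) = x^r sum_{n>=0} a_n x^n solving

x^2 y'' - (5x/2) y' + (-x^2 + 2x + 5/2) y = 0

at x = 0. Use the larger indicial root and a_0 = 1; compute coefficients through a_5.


Write in Frobenius form y'' + (p(x)/x) y' + (q(x)/x^2) y = 0:
  p(x) = -5/2,  q(x) = -x^2 + 2x + 5/2.
Indicial equation: r(r-1) + (-5/2) r + (5/2) = 0 -> roots r_1 = 5/2, r_2 = 1.
Take r = r_1 = 5/2. Let y(x) = x^r sum_{n>=0} a_n x^n with a_0 = 1.
Substitute y = x^r sum a_n x^n and match x^{r+n}. The recurrence is
  D(n) a_n + 2 a_{n-1} - 1 a_{n-2} = 0,  where D(n) = (r+n)(r+n-1) + (-5/2)(r+n) + (5/2).
  a_n = [-2 a_{n-1} + 1 a_{n-2}] / D(n).
Since the indicial polynomial factors as (r - r_1)(r - r_2), D(n) = (r_1 + n - r_1)(r_1 + n - r_2) = n(n + 3/2).
Evaluating step by step (a_0 = 1):
  n = 1: D(1) = 1(1 + 3/2) = 5/2; numerator = -2(1) = -2; a_1 = (-2)/(5/2) = -4/5
  n = 2: D(2) = 2(2 + 3/2) = 7; numerator = -2(-4/5) + 1(1) = 13/5; a_2 = (13/5)/(7) = 13/35
  n = 3: D(3) = 3(3 + 3/2) = 27/2; numerator = -2(13/35) + 1(-4/5) = -54/35; a_3 = (-54/35)/(27/2) = -4/35
  n = 4: D(4) = 4(4 + 3/2) = 22; numerator = -2(-4/35) + 1(13/35) = 3/5; a_4 = (3/5)/(22) = 3/110
  n = 5: D(5) = 5(5 + 3/2) = 65/2; numerator = -2(3/110) + 1(-4/35) = -13/77; a_5 = (-13/77)/(65/2) = -2/385

r = 5/2; a_0 = 1; a_1 = -4/5; a_2 = 13/35; a_3 = -4/35; a_4 = 3/110; a_5 = -2/385


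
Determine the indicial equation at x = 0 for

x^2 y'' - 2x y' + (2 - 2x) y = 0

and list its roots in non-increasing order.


Divide by x^2 to reach normal form y'' + P_1(x) y' + P_2(x) y = 0 with P_1(x) = -2/x and P_2(x) = -2/x + 2/x^2.
x = 0 is a singular point because the y'-coefficient -2/x has a pole at x = 0 and the y-coefficient -2/x + 2/x^2 has a pole at x = 0.
It is a regular singular point because x P_1(x) = p(x) = -2 and x^2 P_2(x) = q(x) = 2 - 2x are polynomials, hence analytic at x = 0.
p(0) = -2,  q(0) = 2.
Indicial equation: r(r-1) + p(0) r + q(0) = 0, i.e. r^2 + (p(0) - 1) r + q(0) = 0, i.e. r^2 - 3 r + 2 = 0.
Discriminant: (-3)^2 - 4(2) = 1, so r = (3 ± 1)/2.
Solving: r_1 = 2, r_2 = 1.

indicial: r^2 - 3 r + 2 = 0; roots r_1 = 2, r_2 = 1


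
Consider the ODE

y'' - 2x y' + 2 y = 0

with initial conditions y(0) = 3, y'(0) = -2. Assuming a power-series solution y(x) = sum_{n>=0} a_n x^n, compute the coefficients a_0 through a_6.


Ansatz: y(x) = sum_{n>=0} a_n x^n, so y'(x) = sum_{n>=1} n a_n x^(n-1) and y''(x) = sum_{n>=2} n(n-1) a_n x^(n-2).
Substitute into P(x) y'' + Q(x) y' + R(x) y = 0 with P(x) = 1, Q(x) = -2x, R(x) = 2, and match powers of x.
Initial conditions: a_0 = 3, a_1 = -2.
Setting the coefficient of each power of x to zero and solving order by order (substituting the coefficients already found):
  x^0: 2 a_2 + 2 a_0 = 0  ->  2 a_2 = -2 a_0 = -6  ->  a_2 = -3
  x^1: 6 a_3 = 0  ->  a_3 = 0
  x^2: 12 a_4 - 2 a_2 = 0  ->  12 a_4 = 2 a_2 = -6  ->  a_4 = -1/2
  x^3: 20 a_5 - 4 a_3 = 0  ->  20 a_5 = 4 a_3 = 0  ->  a_5 = 0
  x^4: 30 a_6 - 6 a_4 = 0  ->  30 a_6 = 6 a_4 = -3  ->  a_6 = -1/10
Truncated series: y(x) = 3 - 2 x - 3 x^2 - (1/2) x^4 - (1/10) x^6 + O(x^7).

a_0 = 3; a_1 = -2; a_2 = -3; a_3 = 0; a_4 = -1/2; a_5 = 0; a_6 = -1/10


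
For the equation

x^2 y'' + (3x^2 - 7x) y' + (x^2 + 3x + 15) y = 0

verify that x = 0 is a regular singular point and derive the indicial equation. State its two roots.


Divide by x^2 to reach normal form y'' + P_1(x) y' + P_2(x) y = 0 with P_1(x) = 3 - 7/x and P_2(x) = 1 + 3/x + 15/x^2.
x = 0 is a singular point because the y'-coefficient 3 - 7/x has a pole at x = 0 and the y-coefficient 1 + 3/x + 15/x^2 has a pole at x = 0.
It is a regular singular point because x P_1(x) = p(x) = 3x - 7 and x^2 P_2(x) = q(x) = x^2 + 3x + 15 are polynomials, hence analytic at x = 0.
p(0) = -7,  q(0) = 15.
Indicial equation: r(r-1) + p(0) r + q(0) = 0, i.e. r^2 + (p(0) - 1) r + q(0) = 0, i.e. r^2 - 8 r + 15 = 0.
Discriminant: (-8)^2 - 4(15) = 4, so r = (8 ± 2)/2.
Solving: r_1 = 5, r_2 = 3.

indicial: r^2 - 8 r + 15 = 0; roots r_1 = 5, r_2 = 3


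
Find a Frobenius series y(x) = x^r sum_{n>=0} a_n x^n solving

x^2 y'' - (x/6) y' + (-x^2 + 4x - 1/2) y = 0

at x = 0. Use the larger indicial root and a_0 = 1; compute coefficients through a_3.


Write in Frobenius form y'' + (p(x)/x) y' + (q(x)/x^2) y = 0:
  p(x) = -1/6,  q(x) = -x^2 + 4x - 1/2.
Indicial equation: r(r-1) + (-1/6) r + (-1/2) = 0 -> roots r_1 = 3/2, r_2 = -1/3.
Take r = r_1 = 3/2. Let y(x) = x^r sum_{n>=0} a_n x^n with a_0 = 1.
Substitute y = x^r sum a_n x^n and match x^{r+n}. The recurrence is
  D(n) a_n + 4 a_{n-1} - 1 a_{n-2} = 0,  where D(n) = (r+n)(r+n-1) + (-1/6)(r+n) + (-1/2).
  a_n = [-4 a_{n-1} + 1 a_{n-2}] / D(n).
Since the indicial polynomial factors as (r - r_1)(r - r_2), D(n) = (r_1 + n - r_1)(r_1 + n - r_2) = n(n + 11/6).
Evaluating step by step (a_0 = 1):
  n = 1: D(1) = 1(1 + 11/6) = 17/6; numerator = -4(1) = -4; a_1 = (-4)/(17/6) = -24/17
  n = 2: D(2) = 2(2 + 11/6) = 23/3; numerator = -4(-24/17) + 1(1) = 113/17; a_2 = (113/17)/(23/3) = 339/391
  n = 3: D(3) = 3(3 + 11/6) = 29/2; numerator = -4(339/391) + 1(-24/17) = -1908/391; a_3 = (-1908/391)/(29/2) = -3816/11339

r = 3/2; a_0 = 1; a_1 = -24/17; a_2 = 339/391; a_3 = -3816/11339


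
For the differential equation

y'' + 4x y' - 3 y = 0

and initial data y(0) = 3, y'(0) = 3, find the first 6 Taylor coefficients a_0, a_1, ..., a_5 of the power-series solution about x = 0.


Ansatz: y(x) = sum_{n>=0} a_n x^n, so y'(x) = sum_{n>=1} n a_n x^(n-1) and y''(x) = sum_{n>=2} n(n-1) a_n x^(n-2).
Substitute into P(x) y'' + Q(x) y' + R(x) y = 0 with P(x) = 1, Q(x) = 4x, R(x) = -3, and match powers of x.
Initial conditions: a_0 = 3, a_1 = 3.
Setting the coefficient of each power of x to zero and solving order by order (substituting the coefficients already found):
  x^0: 2 a_2 - 3 a_0 = 0  ->  2 a_2 = 3 a_0 = 9  ->  a_2 = 9/2
  x^1: 6 a_3 + a_1 = 0  ->  6 a_3 = -a_1 = -3  ->  a_3 = -1/2
  x^2: 12 a_4 + 5 a_2 = 0  ->  12 a_4 = -5 a_2 = -45/2  ->  a_4 = -15/8
  x^3: 20 a_5 + 9 a_3 = 0  ->  20 a_5 = -9 a_3 = 9/2  ->  a_5 = 9/40
Truncated series: y(x) = 3 + 3 x + (9/2) x^2 - (1/2) x^3 - (15/8) x^4 + (9/40) x^5 + O(x^6).

a_0 = 3; a_1 = 3; a_2 = 9/2; a_3 = -1/2; a_4 = -15/8; a_5 = 9/40


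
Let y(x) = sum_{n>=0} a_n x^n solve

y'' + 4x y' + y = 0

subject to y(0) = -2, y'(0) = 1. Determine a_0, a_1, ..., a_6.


Ansatz: y(x) = sum_{n>=0} a_n x^n, so y'(x) = sum_{n>=1} n a_n x^(n-1) and y''(x) = sum_{n>=2} n(n-1) a_n x^(n-2).
Substitute into P(x) y'' + Q(x) y' + R(x) y = 0 with P(x) = 1, Q(x) = 4x, R(x) = 1, and match powers of x.
Initial conditions: a_0 = -2, a_1 = 1.
Setting the coefficient of each power of x to zero and solving order by order (substituting the coefficients already found):
  x^0: 2 a_2 + a_0 = 0  ->  2 a_2 = -a_0 = 2  ->  a_2 = 1
  x^1: 6 a_3 + 5 a_1 = 0  ->  6 a_3 = -5 a_1 = -5  ->  a_3 = -5/6
  x^2: 12 a_4 + 9 a_2 = 0  ->  12 a_4 = -9 a_2 = -9  ->  a_4 = -3/4
  x^3: 20 a_5 + 13 a_3 = 0  ->  20 a_5 = -13 a_3 = 65/6  ->  a_5 = 13/24
  x^4: 30 a_6 + 17 a_4 = 0  ->  30 a_6 = -17 a_4 = 51/4  ->  a_6 = 17/40
Truncated series: y(x) = -2 + x + x^2 - (5/6) x^3 - (3/4) x^4 + (13/24) x^5 + (17/40) x^6 + O(x^7).

a_0 = -2; a_1 = 1; a_2 = 1; a_3 = -5/6; a_4 = -3/4; a_5 = 13/24; a_6 = 17/40


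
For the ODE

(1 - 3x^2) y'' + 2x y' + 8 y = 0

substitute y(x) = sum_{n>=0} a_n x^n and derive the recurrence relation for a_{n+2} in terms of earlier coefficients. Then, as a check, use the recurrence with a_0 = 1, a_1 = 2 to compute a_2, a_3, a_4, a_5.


Substitute y = sum_n a_n x^n.
(1 - 3 x^2) y'' contributes (n+2)(n+1) a_{n+2} - 3 n(n-1) a_n at x^n.
2 x y'(x) contributes 2 n a_n at x^n.
8 y(x) contributes 8 a_n at x^n.
Matching x^n: (n+2)(n+1) a_{n+2} + (-3 n(n-1) + 2 n + 8) a_n = 0.
Thus a_{n+2} = (3 n(n-1) - 2 n - 8) / ((n+1)(n+2)) * a_n.

Check with a_0 = 1, a_1 = 2 (apply the recurrence for n = 0, 1, 2, 3): a_0 = 1, a_1 = 2, a_2 = -4, a_3 = -10/3, a_4 = 2, a_5 = -2/3.

a_(n+2) = (3 n(n-1) - 2 n - 8) / ((n+1)(n+2)) * a_n; check: a_0 = 1, a_1 = 2, a_2 = -4, a_3 = -10/3, a_4 = 2, a_5 = -2/3


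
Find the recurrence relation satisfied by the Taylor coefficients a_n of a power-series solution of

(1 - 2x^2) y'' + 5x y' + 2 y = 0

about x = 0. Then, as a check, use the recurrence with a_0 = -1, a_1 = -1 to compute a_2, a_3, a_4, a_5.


Substitute y = sum_n a_n x^n.
(1 - 2 x^2) y'' contributes (n+2)(n+1) a_{n+2} - 2 n(n-1) a_n at x^n.
5 x y'(x) contributes 5 n a_n at x^n.
2 y(x) contributes 2 a_n at x^n.
Matching x^n: (n+2)(n+1) a_{n+2} + (-2 n(n-1) + 5 n + 2) a_n = 0.
Thus a_{n+2} = (2 n(n-1) - 5 n - 2) / ((n+1)(n+2)) * a_n.

Check with a_0 = -1, a_1 = -1 (apply the recurrence for n = 0, 1, 2, 3): a_0 = -1, a_1 = -1, a_2 = 1, a_3 = 7/6, a_4 = -2/3, a_5 = -7/24.

a_(n+2) = (2 n(n-1) - 5 n - 2) / ((n+1)(n+2)) * a_n; check: a_0 = -1, a_1 = -1, a_2 = 1, a_3 = 7/6, a_4 = -2/3, a_5 = -7/24


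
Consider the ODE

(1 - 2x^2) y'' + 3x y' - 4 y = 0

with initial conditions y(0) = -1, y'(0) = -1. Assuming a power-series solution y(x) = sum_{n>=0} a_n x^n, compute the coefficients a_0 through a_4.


Ansatz: y(x) = sum_{n>=0} a_n x^n, so y'(x) = sum_{n>=1} n a_n x^(n-1) and y''(x) = sum_{n>=2} n(n-1) a_n x^(n-2).
Substitute into P(x) y'' + Q(x) y' + R(x) y = 0 with P(x) = 1 - 2x^2, Q(x) = 3x, R(x) = -4, and match powers of x.
Initial conditions: a_0 = -1, a_1 = -1.
Setting the coefficient of each power of x to zero and solving order by order (substituting the coefficients already found):
  x^0: 2 a_2 - 4 a_0 = 0  ->  2 a_2 = 4 a_0 = -4  ->  a_2 = -2
  x^1: 6 a_3 - a_1 = 0  ->  6 a_3 = a_1 = -1  ->  a_3 = -1/6
  x^2: 12 a_4 - 2 a_2 = 0  ->  12 a_4 = 2 a_2 = -4  ->  a_4 = -1/3
Truncated series: y(x) = -1 - x - 2 x^2 - (1/6) x^3 - (1/3) x^4 + O(x^5).

a_0 = -1; a_1 = -1; a_2 = -2; a_3 = -1/6; a_4 = -1/3


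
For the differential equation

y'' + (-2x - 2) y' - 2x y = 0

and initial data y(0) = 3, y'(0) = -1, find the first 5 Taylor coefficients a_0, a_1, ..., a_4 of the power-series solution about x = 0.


Ansatz: y(x) = sum_{n>=0} a_n x^n, so y'(x) = sum_{n>=1} n a_n x^(n-1) and y''(x) = sum_{n>=2} n(n-1) a_n x^(n-2).
Substitute into P(x) y'' + Q(x) y' + R(x) y = 0 with P(x) = 1, Q(x) = -2x - 2, R(x) = -2x, and match powers of x.
Initial conditions: a_0 = 3, a_1 = -1.
Setting the coefficient of each power of x to zero and solving order by order (substituting the coefficients already found):
  x^0: 2 a_2 - 2 a_1 = 0  ->  2 a_2 = 2 a_1 = -2  ->  a_2 = -1
  x^1: 6 a_3 - 4 a_2 - 2 a_1 - 2 a_0 = 0  ->  6 a_3 = 4 a_2 + 2 a_1 + 2 a_0 = 0  ->  a_3 = 0
  x^2: 12 a_4 - 6 a_3 - 4 a_2 - 2 a_1 = 0  ->  12 a_4 = 6 a_3 + 4 a_2 + 2 a_1 = -6  ->  a_4 = -1/2
Truncated series: y(x) = 3 - x - x^2 - (1/2) x^4 + O(x^5).

a_0 = 3; a_1 = -1; a_2 = -1; a_3 = 0; a_4 = -1/2
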